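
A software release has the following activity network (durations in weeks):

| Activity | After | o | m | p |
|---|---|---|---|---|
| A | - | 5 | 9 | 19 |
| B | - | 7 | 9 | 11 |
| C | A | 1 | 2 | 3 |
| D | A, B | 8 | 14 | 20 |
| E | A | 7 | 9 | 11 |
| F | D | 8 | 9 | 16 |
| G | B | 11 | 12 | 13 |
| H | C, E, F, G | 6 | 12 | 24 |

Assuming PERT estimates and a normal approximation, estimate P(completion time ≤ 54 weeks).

0.940

te_A = (5 + 4·9 + 19)/6 = 60/6 = 10; σ²_A = ((19−5)/6)² = 5.444
te_B = (7 + 4·9 + 11)/6 = 54/6 = 9; σ²_B = ((11−7)/6)² = 0.444
te_C = (1 + 4·2 + 3)/6 = 12/6 = 2; σ²_C = ((3−1)/6)² = 0.111
te_D = (8 + 4·14 + 20)/6 = 84/6 = 14; σ²_D = ((20−8)/6)² = 4.000
te_E = (7 + 4·9 + 11)/6 = 54/6 = 9; σ²_E = ((11−7)/6)² = 0.444
te_F = (8 + 4·9 + 16)/6 = 60/6 = 10; σ²_F = ((16−8)/6)² = 1.778
te_G = (11 + 4·12 + 13)/6 = 72/6 = 12; σ²_G = ((13−11)/6)² = 0.111
te_H = (6 + 4·12 + 24)/6 = 78/6 = 13; σ²_H = ((24−6)/6)² = 9.000

Forward pass:
ES_A = 0; EF_A = 10
ES_B = 0; EF_B = 9
ES_C = 10; EF_C = 10+2 = 12
ES_D = max(EF_A=10, EF_B=9) = 10; EF_D = 10+14 = 24
ES_E = 10; EF_E = 10+9 = 19
ES_F = 24; EF_F = 24+10 = 34
ES_G = 9; EF_G = 9+12 = 21
ES_H = max(EF_C=12, EF_E=19, EF_F=34, EF_G=21) = 34; EF_H = 34+13 = 47
Expected project duration μ = 47 weeks. Critical path: A → D → F → H.

Variance along critical path = 5.444 + 4.000 + 1.778 + 9.000 = 20.222; σ = √20.222 = 4.497 weeks.
Z = (54 − 47) / 4.497 = 1.557
P(T ≤ 54) = Φ(1.557) ≈ 0.940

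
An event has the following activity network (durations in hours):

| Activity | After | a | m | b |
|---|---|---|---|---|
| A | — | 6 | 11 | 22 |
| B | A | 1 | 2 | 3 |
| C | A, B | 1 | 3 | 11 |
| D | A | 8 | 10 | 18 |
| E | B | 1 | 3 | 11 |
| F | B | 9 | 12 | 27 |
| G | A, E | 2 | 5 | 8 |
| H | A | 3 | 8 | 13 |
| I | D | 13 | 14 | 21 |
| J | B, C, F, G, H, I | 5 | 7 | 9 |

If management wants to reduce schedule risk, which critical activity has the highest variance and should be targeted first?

A

te_A = (6 + 4·11 + 22)/6 = 72/6 = 12; σ²_A = ((22−6)/6)² = 7.111
te_B = (1 + 4·2 + 3)/6 = 12/6 = 2; σ²_B = ((3−1)/6)² = 0.111
te_C = (1 + 4·3 + 11)/6 = 24/6 = 4; σ²_C = ((11−1)/6)² = 2.778
te_D = (8 + 4·10 + 18)/6 = 66/6 = 11; σ²_D = ((18−8)/6)² = 2.778
te_E = (1 + 4·3 + 11)/6 = 24/6 = 4; σ²_E = ((11−1)/6)² = 2.778
te_F = (9 + 4·12 + 27)/6 = 84/6 = 14; σ²_F = ((27−9)/6)² = 9.000
te_G = (2 + 4·5 + 8)/6 = 30/6 = 5; σ²_G = ((8−2)/6)² = 1.000
te_H = (3 + 4·8 + 13)/6 = 48/6 = 8; σ²_H = ((13−3)/6)² = 2.778
te_I = (13 + 4·14 + 21)/6 = 90/6 = 15; σ²_I = ((21−13)/6)² = 1.778
te_J = (5 + 4·7 + 9)/6 = 42/6 = 7; σ²_J = ((9−5)/6)² = 0.444

Forward pass:
ES_A = 0; EF_A = 12
ES_B = 12; EF_B = 12+2 = 14
ES_C = max(EF_A=12, EF_B=14) = 14; EF_C = 14+4 = 18
ES_D = 12; EF_D = 12+11 = 23
ES_E = 14; EF_E = 14+4 = 18
ES_F = 14; EF_F = 14+14 = 28
ES_G = max(EF_A=12, EF_E=18) = 18; EF_G = 18+5 = 23
ES_H = 12; EF_H = 12+8 = 20
ES_I = 23; EF_I = 23+15 = 38
ES_J = max(EF_B=14, EF_C=18, EF_F=28, EF_G=23, EF_H=20, EF_I=38) = 38; EF_J = 38+7 = 45
Expected project duration μ = 45 hours. Critical path: A → D → I → J.

Variances on critical path: σ²_A=7.111, σ²_D=2.778, σ²_I=1.778, σ²_J=0.444.
Largest is σ²_A = 7.111.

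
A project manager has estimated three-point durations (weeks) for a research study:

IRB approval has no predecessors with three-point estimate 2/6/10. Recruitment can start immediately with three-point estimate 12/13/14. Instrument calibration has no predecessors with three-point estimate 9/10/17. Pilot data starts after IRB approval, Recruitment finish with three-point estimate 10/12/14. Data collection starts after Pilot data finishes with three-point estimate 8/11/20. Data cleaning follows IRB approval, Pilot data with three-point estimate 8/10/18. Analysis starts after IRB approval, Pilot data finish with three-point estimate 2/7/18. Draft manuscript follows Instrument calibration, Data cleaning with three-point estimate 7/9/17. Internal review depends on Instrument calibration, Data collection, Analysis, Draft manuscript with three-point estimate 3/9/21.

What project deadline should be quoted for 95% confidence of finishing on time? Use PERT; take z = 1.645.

te_IRB approval = (2 + 4·6 + 10)/6 = 36/6 = 6; σ²_IRB approval = ((10−2)/6)² = 1.778
te_Recruitment = (12 + 4·13 + 14)/6 = 78/6 = 13; σ²_Recruitment = ((14−12)/6)² = 0.111
te_Instrument calibration = (9 + 4·10 + 17)/6 = 66/6 = 11; σ²_Instrument calibration = ((17−9)/6)² = 1.778
te_Pilot data = (10 + 4·12 + 14)/6 = 72/6 = 12; σ²_Pilot data = ((14−10)/6)² = 0.444
te_Data collection = (8 + 4·11 + 20)/6 = 72/6 = 12; σ²_Data collection = ((20−8)/6)² = 4.000
te_Data cleaning = (8 + 4·10 + 18)/6 = 66/6 = 11; σ²_Data cleaning = ((18−8)/6)² = 2.778
te_Analysis = (2 + 4·7 + 18)/6 = 48/6 = 8; σ²_Analysis = ((18−2)/6)² = 7.111
te_Draft manuscript = (7 + 4·9 + 17)/6 = 60/6 = 10; σ²_Draft manuscript = ((17−7)/6)² = 2.778
te_Internal review = (3 + 4·9 + 21)/6 = 60/6 = 10; σ²_Internal review = ((21−3)/6)² = 9.000

Forward pass:
ES_IRB approval = 0; EF_IRB approval = 6
ES_Recruitment = 0; EF_Recruitment = 13
ES_Instrument calibration = 0; EF_Instrument calibration = 11
ES_Pilot data = max(EF_IRB approval=6, EF_Recruitment=13) = 13; EF_Pilot data = 13+12 = 25
ES_Data collection = 25; EF_Data collection = 25+12 = 37
ES_Data cleaning = max(EF_IRB approval=6, EF_Pilot data=25) = 25; EF_Data cleaning = 25+11 = 36
ES_Analysis = max(EF_IRB approval=6, EF_Pilot data=25) = 25; EF_Analysis = 25+8 = 33
ES_Draft manuscript = max(EF_Instrument calibration=11, EF_Data cleaning=36) = 36; EF_Draft manuscript = 36+10 = 46
ES_Internal review = max(EF_Instrument calibration=11, EF_Data collection=37, EF_Analysis=33, EF_Draft manuscript=46) = 46; EF_Internal review = 46+10 = 56
Expected project duration μ = 56 weeks. Critical path: Recruitment → Pilot data → Data cleaning → Draft manuscript → Internal review.

Variance along critical path = 0.111 + 0.444 + 2.778 + 2.778 + 9.000 = 15.111; σ = 3.887 weeks.
D = μ + z·σ = 56 + 1.645·3.887 = 62.4 weeks

62.4 weeks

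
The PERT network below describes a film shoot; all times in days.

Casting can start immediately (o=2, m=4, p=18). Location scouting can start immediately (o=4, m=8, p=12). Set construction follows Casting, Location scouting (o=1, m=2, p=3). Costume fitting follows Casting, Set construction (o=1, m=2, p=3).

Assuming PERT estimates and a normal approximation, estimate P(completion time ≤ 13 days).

0.760

te_Casting = (2 + 4·4 + 18)/6 = 36/6 = 6; σ²_Casting = ((18−2)/6)² = 7.111
te_Location scouting = (4 + 4·8 + 12)/6 = 48/6 = 8; σ²_Location scouting = ((12−4)/6)² = 1.778
te_Set construction = (1 + 4·2 + 3)/6 = 12/6 = 2; σ²_Set construction = ((3−1)/6)² = 0.111
te_Costume fitting = (1 + 4·2 + 3)/6 = 12/6 = 2; σ²_Costume fitting = ((3−1)/6)² = 0.111

Forward pass:
ES_Casting = 0; EF_Casting = 6
ES_Location scouting = 0; EF_Location scouting = 8
ES_Set construction = max(EF_Casting=6, EF_Location scouting=8) = 8; EF_Set construction = 8+2 = 10
ES_Costume fitting = max(EF_Casting=6, EF_Set construction=10) = 10; EF_Costume fitting = 10+2 = 12
Expected project duration μ = 12 days. Critical path: Location scouting → Set construction → Costume fitting.

Variance along critical path = 1.778 + 0.111 + 0.111 = 2.000; σ = √2.000 = 1.414 days.
Z = (13 − 12) / 1.414 = 0.707
P(T ≤ 13) = Φ(0.707) ≈ 0.760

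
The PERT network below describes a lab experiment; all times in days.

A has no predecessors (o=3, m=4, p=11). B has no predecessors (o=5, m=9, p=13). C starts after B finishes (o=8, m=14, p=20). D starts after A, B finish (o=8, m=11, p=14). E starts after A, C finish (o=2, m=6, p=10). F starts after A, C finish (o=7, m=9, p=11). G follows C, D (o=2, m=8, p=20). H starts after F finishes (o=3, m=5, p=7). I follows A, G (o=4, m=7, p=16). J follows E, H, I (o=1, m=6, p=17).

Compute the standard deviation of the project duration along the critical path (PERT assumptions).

te_A = (3 + 4·4 + 11)/6 = 30/6 = 5; σ²_A = ((11−3)/6)² = 1.778
te_B = (5 + 4·9 + 13)/6 = 54/6 = 9; σ²_B = ((13−5)/6)² = 1.778
te_C = (8 + 4·14 + 20)/6 = 84/6 = 14; σ²_C = ((20−8)/6)² = 4.000
te_D = (8 + 4·11 + 14)/6 = 66/6 = 11; σ²_D = ((14−8)/6)² = 1.000
te_E = (2 + 4·6 + 10)/6 = 36/6 = 6; σ²_E = ((10−2)/6)² = 1.778
te_F = (7 + 4·9 + 11)/6 = 54/6 = 9; σ²_F = ((11−7)/6)² = 0.444
te_G = (2 + 4·8 + 20)/6 = 54/6 = 9; σ²_G = ((20−2)/6)² = 9.000
te_H = (3 + 4·5 + 7)/6 = 30/6 = 5; σ²_H = ((7−3)/6)² = 0.444
te_I = (4 + 4·7 + 16)/6 = 48/6 = 8; σ²_I = ((16−4)/6)² = 4.000
te_J = (1 + 4·6 + 17)/6 = 42/6 = 7; σ²_J = ((17−1)/6)² = 7.111

Forward pass:
ES_A = 0; EF_A = 5
ES_B = 0; EF_B = 9
ES_C = 9; EF_C = 9+14 = 23
ES_D = max(EF_A=5, EF_B=9) = 9; EF_D = 9+11 = 20
ES_E = max(EF_A=5, EF_C=23) = 23; EF_E = 23+6 = 29
ES_F = max(EF_A=5, EF_C=23) = 23; EF_F = 23+9 = 32
ES_G = max(EF_C=23, EF_D=20) = 23; EF_G = 23+9 = 32
ES_H = 32; EF_H = 32+5 = 37
ES_I = max(EF_A=5, EF_G=32) = 32; EF_I = 32+8 = 40
ES_J = max(EF_E=29, EF_H=37, EF_I=40) = 40; EF_J = 40+7 = 47
Expected project duration μ = 47 days. Critical path: B → C → G → I → J.

Variance along critical path = 1.778 + 4.000 + 9.000 + 4.000 + 7.111 = 25.889
σ = √25.889 = 5.088 days

5.09 days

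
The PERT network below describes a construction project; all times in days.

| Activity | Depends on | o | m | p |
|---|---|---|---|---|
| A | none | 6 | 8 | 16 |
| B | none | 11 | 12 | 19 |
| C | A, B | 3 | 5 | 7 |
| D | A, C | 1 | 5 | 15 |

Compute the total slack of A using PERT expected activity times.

te_A = (6 + 4·8 + 16)/6 = 54/6 = 9
te_B = (11 + 4·12 + 19)/6 = 78/6 = 13
te_C = (3 + 4·5 + 7)/6 = 30/6 = 5
te_D = (1 + 4·5 + 15)/6 = 36/6 = 6

Forward pass:
ES_A = 0; EF_A = 9
ES_B = 0; EF_B = 13
ES_C = max(EF_A=9, EF_B=13) = 13; EF_C = 13+5 = 18
ES_D = max(EF_A=9, EF_C=18) = 18; EF_D = 18+6 = 24
Expected project duration μ = 24 days. Critical path: B → C → D.

Backward pass:
LF_D = 24; LS_D = 24−6 = 18
LF_C = LS_D = 18; LS_C = 18−5 = 13
LF_B = LS_C = 13; LS_B = 13−13 = 0
LF_A = min(LS_C=13, LS_D=18) = 13; LS_A = 13−9 = 4
Slack_A = LS_A − ES_A = 4 − 0 = 4

4 days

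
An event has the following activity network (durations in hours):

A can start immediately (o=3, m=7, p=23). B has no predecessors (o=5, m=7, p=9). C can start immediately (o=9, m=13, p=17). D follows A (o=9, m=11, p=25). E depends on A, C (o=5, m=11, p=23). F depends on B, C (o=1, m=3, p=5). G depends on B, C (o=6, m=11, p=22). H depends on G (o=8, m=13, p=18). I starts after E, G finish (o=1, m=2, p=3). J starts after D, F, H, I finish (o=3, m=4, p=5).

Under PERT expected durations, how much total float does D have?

16 hours

te_A = (3 + 4·7 + 23)/6 = 54/6 = 9
te_B = (5 + 4·7 + 9)/6 = 42/6 = 7
te_C = (9 + 4·13 + 17)/6 = 78/6 = 13
te_D = (9 + 4·11 + 25)/6 = 78/6 = 13
te_E = (5 + 4·11 + 23)/6 = 72/6 = 12
te_F = (1 + 4·3 + 5)/6 = 18/6 = 3
te_G = (6 + 4·11 + 22)/6 = 72/6 = 12
te_H = (8 + 4·13 + 18)/6 = 78/6 = 13
te_I = (1 + 4·2 + 3)/6 = 12/6 = 2
te_J = (3 + 4·4 + 5)/6 = 24/6 = 4

Forward pass:
ES_A = 0; EF_A = 9
ES_B = 0; EF_B = 7
ES_C = 0; EF_C = 13
ES_D = 9; EF_D = 9+13 = 22
ES_E = max(EF_A=9, EF_C=13) = 13; EF_E = 13+12 = 25
ES_F = max(EF_B=7, EF_C=13) = 13; EF_F = 13+3 = 16
ES_G = max(EF_B=7, EF_C=13) = 13; EF_G = 13+12 = 25
ES_H = 25; EF_H = 25+13 = 38
ES_I = max(EF_E=25, EF_G=25) = 25; EF_I = 25+2 = 27
ES_J = max(EF_D=22, EF_F=16, EF_H=38, EF_I=27) = 38; EF_J = 38+4 = 42
Expected project duration μ = 42 hours. Critical path: C → G → H → J.

Backward pass:
LF_J = 42; LS_J = 42−4 = 38
LF_I = LS_J = 38; LS_I = 38−2 = 36
LF_H = LS_J = 38; LS_H = 38−13 = 25
LF_G = min(LS_H=25, LS_I=36) = 25; LS_G = 25−12 = 13
LF_F = LS_J = 38; LS_F = 38−3 = 35
LF_E = LS_I = 36; LS_E = 36−12 = 24
LF_D = LS_J = 38; LS_D = 38−13 = 25
LF_C = min(LS_E=24, LS_F=35, LS_G=13) = 13; LS_C = 13−13 = 0
LF_B = min(LS_F=35, LS_G=13) = 13; LS_B = 13−7 = 6
LF_A = min(LS_D=25, LS_E=24) = 24; LS_A = 24−9 = 15
Slack_D = LS_D − ES_D = 25 − 9 = 16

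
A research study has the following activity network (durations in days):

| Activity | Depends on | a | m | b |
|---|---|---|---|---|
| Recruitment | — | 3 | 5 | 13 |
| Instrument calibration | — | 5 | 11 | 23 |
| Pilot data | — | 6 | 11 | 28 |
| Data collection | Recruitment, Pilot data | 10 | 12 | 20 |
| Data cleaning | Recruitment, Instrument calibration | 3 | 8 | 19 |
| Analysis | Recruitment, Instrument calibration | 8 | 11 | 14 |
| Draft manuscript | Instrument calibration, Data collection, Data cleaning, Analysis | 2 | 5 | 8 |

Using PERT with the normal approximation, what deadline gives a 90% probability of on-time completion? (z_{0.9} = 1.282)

36.3 days

te_Recruitment = (3 + 4·5 + 13)/6 = 36/6 = 6; σ²_Recruitment = ((13−3)/6)² = 2.778
te_Instrument calibration = (5 + 4·11 + 23)/6 = 72/6 = 12; σ²_Instrument calibration = ((23−5)/6)² = 9.000
te_Pilot data = (6 + 4·11 + 28)/6 = 78/6 = 13; σ²_Pilot data = ((28−6)/6)² = 13.444
te_Data collection = (10 + 4·12 + 20)/6 = 78/6 = 13; σ²_Data collection = ((20−10)/6)² = 2.778
te_Data cleaning = (3 + 4·8 + 19)/6 = 54/6 = 9; σ²_Data cleaning = ((19−3)/6)² = 7.111
te_Analysis = (8 + 4·11 + 14)/6 = 66/6 = 11; σ²_Analysis = ((14−8)/6)² = 1.000
te_Draft manuscript = (2 + 4·5 + 8)/6 = 30/6 = 5; σ²_Draft manuscript = ((8−2)/6)² = 1.000

Forward pass:
ES_Recruitment = 0; EF_Recruitment = 6
ES_Instrument calibration = 0; EF_Instrument calibration = 12
ES_Pilot data = 0; EF_Pilot data = 13
ES_Data collection = max(EF_Recruitment=6, EF_Pilot data=13) = 13; EF_Data collection = 13+13 = 26
ES_Data cleaning = max(EF_Recruitment=6, EF_Instrument calibration=12) = 12; EF_Data cleaning = 12+9 = 21
ES_Analysis = max(EF_Recruitment=6, EF_Instrument calibration=12) = 12; EF_Analysis = 12+11 = 23
ES_Draft manuscript = max(EF_Instrument calibration=12, EF_Data collection=26, EF_Data cleaning=21, EF_Analysis=23) = 26; EF_Draft manuscript = 26+5 = 31
Expected project duration μ = 31 days. Critical path: Pilot data → Data collection → Draft manuscript.

Variance along critical path = 13.444 + 2.778 + 1.000 = 17.222; σ = 4.150 days.
D = μ + z·σ = 31 + 1.282·4.150 = 36.3 days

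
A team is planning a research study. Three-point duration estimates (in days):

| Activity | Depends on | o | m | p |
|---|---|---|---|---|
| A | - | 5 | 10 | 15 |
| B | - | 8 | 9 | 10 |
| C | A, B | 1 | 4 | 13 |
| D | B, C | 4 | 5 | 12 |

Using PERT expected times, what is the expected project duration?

te_A = (5 + 4·10 + 15)/6 = 60/6 = 10
te_B = (8 + 4·9 + 10)/6 = 54/6 = 9
te_C = (1 + 4·4 + 13)/6 = 30/6 = 5
te_D = (4 + 4·5 + 12)/6 = 36/6 = 6

Forward pass:
ES_A = 0; EF_A = 10
ES_B = 0; EF_B = 9
ES_C = max(EF_A=10, EF_B=9) = 10; EF_C = 10+5 = 15
ES_D = max(EF_B=9, EF_C=15) = 15; EF_D = 15+6 = 21
Expected project duration μ = 21 days. Critical path: A → C → D.

21 days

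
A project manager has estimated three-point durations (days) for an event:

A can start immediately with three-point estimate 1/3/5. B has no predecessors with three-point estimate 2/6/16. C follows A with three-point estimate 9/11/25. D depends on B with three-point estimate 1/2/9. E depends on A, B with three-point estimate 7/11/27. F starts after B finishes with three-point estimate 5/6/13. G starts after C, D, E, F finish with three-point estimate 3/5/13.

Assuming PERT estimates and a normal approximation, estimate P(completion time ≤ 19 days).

0.056

te_A = (1 + 4·3 + 5)/6 = 18/6 = 3; σ²_A = ((5−1)/6)² = 0.444
te_B = (2 + 4·6 + 16)/6 = 42/6 = 7; σ²_B = ((16−2)/6)² = 5.444
te_C = (9 + 4·11 + 25)/6 = 78/6 = 13; σ²_C = ((25−9)/6)² = 7.111
te_D = (1 + 4·2 + 9)/6 = 18/6 = 3; σ²_D = ((9−1)/6)² = 1.778
te_E = (7 + 4·11 + 27)/6 = 78/6 = 13; σ²_E = ((27−7)/6)² = 11.111
te_F = (5 + 4·6 + 13)/6 = 42/6 = 7; σ²_F = ((13−5)/6)² = 1.778
te_G = (3 + 4·5 + 13)/6 = 36/6 = 6; σ²_G = ((13−3)/6)² = 2.778

Forward pass:
ES_A = 0; EF_A = 3
ES_B = 0; EF_B = 7
ES_C = 3; EF_C = 3+13 = 16
ES_D = 7; EF_D = 7+3 = 10
ES_E = max(EF_A=3, EF_B=7) = 7; EF_E = 7+13 = 20
ES_F = 7; EF_F = 7+7 = 14
ES_G = max(EF_C=16, EF_D=10, EF_E=20, EF_F=14) = 20; EF_G = 20+6 = 26
Expected project duration μ = 26 days. Critical path: B → E → G.

Variance along critical path = 5.444 + 11.111 + 2.778 = 19.333; σ = √19.333 = 4.397 days.
Z = (19 − 26) / 4.397 = -1.592
P(T ≤ 19) = Φ(-1.592) ≈ 0.056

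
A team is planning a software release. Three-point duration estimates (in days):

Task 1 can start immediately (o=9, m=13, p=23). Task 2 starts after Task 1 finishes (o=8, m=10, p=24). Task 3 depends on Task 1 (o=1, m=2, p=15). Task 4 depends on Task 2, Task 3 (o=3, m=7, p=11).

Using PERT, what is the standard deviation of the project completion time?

te_Task 1 = (9 + 4·13 + 23)/6 = 84/6 = 14; σ²_Task 1 = ((23−9)/6)² = 5.444
te_Task 2 = (8 + 4·10 + 24)/6 = 72/6 = 12; σ²_Task 2 = ((24−8)/6)² = 7.111
te_Task 3 = (1 + 4·2 + 15)/6 = 24/6 = 4; σ²_Task 3 = ((15−1)/6)² = 5.444
te_Task 4 = (3 + 4·7 + 11)/6 = 42/6 = 7; σ²_Task 4 = ((11−3)/6)² = 1.778

Forward pass:
ES_Task 1 = 0; EF_Task 1 = 14
ES_Task 2 = 14; EF_Task 2 = 14+12 = 26
ES_Task 3 = 14; EF_Task 3 = 14+4 = 18
ES_Task 4 = max(EF_Task 2=26, EF_Task 3=18) = 26; EF_Task 4 = 26+7 = 33
Expected project duration μ = 33 days. Critical path: Task 1 → Task 2 → Task 4.

Variance along critical path = 5.444 + 7.111 + 1.778 = 14.333
σ = √14.333 = 3.786 days

3.79 days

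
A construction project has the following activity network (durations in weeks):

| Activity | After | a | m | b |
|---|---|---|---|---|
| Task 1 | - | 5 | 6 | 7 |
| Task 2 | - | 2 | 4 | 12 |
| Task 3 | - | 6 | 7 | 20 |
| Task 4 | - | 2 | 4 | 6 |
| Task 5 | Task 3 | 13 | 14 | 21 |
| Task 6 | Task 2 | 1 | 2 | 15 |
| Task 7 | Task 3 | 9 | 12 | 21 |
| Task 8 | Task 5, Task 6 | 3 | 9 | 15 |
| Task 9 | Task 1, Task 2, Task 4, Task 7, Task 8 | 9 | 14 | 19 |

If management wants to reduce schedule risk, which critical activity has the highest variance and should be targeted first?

te_Task 1 = (5 + 4·6 + 7)/6 = 36/6 = 6; σ²_Task 1 = ((7−5)/6)² = 0.111
te_Task 2 = (2 + 4·4 + 12)/6 = 30/6 = 5; σ²_Task 2 = ((12−2)/6)² = 2.778
te_Task 3 = (6 + 4·7 + 20)/6 = 54/6 = 9; σ²_Task 3 = ((20−6)/6)² = 5.444
te_Task 4 = (2 + 4·4 + 6)/6 = 24/6 = 4; σ²_Task 4 = ((6−2)/6)² = 0.444
te_Task 5 = (13 + 4·14 + 21)/6 = 90/6 = 15; σ²_Task 5 = ((21−13)/6)² = 1.778
te_Task 6 = (1 + 4·2 + 15)/6 = 24/6 = 4; σ²_Task 6 = ((15−1)/6)² = 5.444
te_Task 7 = (9 + 4·12 + 21)/6 = 78/6 = 13; σ²_Task 7 = ((21−9)/6)² = 4.000
te_Task 8 = (3 + 4·9 + 15)/6 = 54/6 = 9; σ²_Task 8 = ((15−3)/6)² = 4.000
te_Task 9 = (9 + 4·14 + 19)/6 = 84/6 = 14; σ²_Task 9 = ((19−9)/6)² = 2.778

Forward pass:
ES_Task 1 = 0; EF_Task 1 = 6
ES_Task 2 = 0; EF_Task 2 = 5
ES_Task 3 = 0; EF_Task 3 = 9
ES_Task 4 = 0; EF_Task 4 = 4
ES_Task 5 = 9; EF_Task 5 = 9+15 = 24
ES_Task 6 = 5; EF_Task 6 = 5+4 = 9
ES_Task 7 = 9; EF_Task 7 = 9+13 = 22
ES_Task 8 = max(EF_Task 5=24, EF_Task 6=9) = 24; EF_Task 8 = 24+9 = 33
ES_Task 9 = max(EF_Task 1=6, EF_Task 2=5, EF_Task 4=4, EF_Task 7=22, EF_Task 8=33) = 33; EF_Task 9 = 33+14 = 47
Expected project duration μ = 47 weeks. Critical path: Task 3 → Task 5 → Task 8 → Task 9.

Variances on critical path: σ²_Task 3=5.444, σ²_Task 5=1.778, σ²_Task 8=4.000, σ²_Task 9=2.778.
Largest is σ²_Task 3 = 5.444.

Task 3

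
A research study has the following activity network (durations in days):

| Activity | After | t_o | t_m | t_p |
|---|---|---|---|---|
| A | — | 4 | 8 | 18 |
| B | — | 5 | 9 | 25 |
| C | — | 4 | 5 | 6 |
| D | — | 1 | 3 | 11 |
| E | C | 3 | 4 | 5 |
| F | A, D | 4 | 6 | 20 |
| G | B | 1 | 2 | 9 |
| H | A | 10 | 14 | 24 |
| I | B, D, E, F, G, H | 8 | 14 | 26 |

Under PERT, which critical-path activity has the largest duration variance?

te_A = (4 + 4·8 + 18)/6 = 54/6 = 9; σ²_A = ((18−4)/6)² = 5.444
te_B = (5 + 4·9 + 25)/6 = 66/6 = 11; σ²_B = ((25−5)/6)² = 11.111
te_C = (4 + 4·5 + 6)/6 = 30/6 = 5; σ²_C = ((6−4)/6)² = 0.111
te_D = (1 + 4·3 + 11)/6 = 24/6 = 4; σ²_D = ((11−1)/6)² = 2.778
te_E = (3 + 4·4 + 5)/6 = 24/6 = 4; σ²_E = ((5−3)/6)² = 0.111
te_F = (4 + 4·6 + 20)/6 = 48/6 = 8; σ²_F = ((20−4)/6)² = 7.111
te_G = (1 + 4·2 + 9)/6 = 18/6 = 3; σ²_G = ((9−1)/6)² = 1.778
te_H = (10 + 4·14 + 24)/6 = 90/6 = 15; σ²_H = ((24−10)/6)² = 5.444
te_I = (8 + 4·14 + 26)/6 = 90/6 = 15; σ²_I = ((26−8)/6)² = 9.000

Forward pass:
ES_A = 0; EF_A = 9
ES_B = 0; EF_B = 11
ES_C = 0; EF_C = 5
ES_D = 0; EF_D = 4
ES_E = 5; EF_E = 5+4 = 9
ES_F = max(EF_A=9, EF_D=4) = 9; EF_F = 9+8 = 17
ES_G = 11; EF_G = 11+3 = 14
ES_H = 9; EF_H = 9+15 = 24
ES_I = max(EF_B=11, EF_D=4, EF_E=9, EF_F=17, EF_G=14, EF_H=24) = 24; EF_I = 24+15 = 39
Expected project duration μ = 39 days. Critical path: A → H → I.

Variances on critical path: σ²_A=5.444, σ²_H=5.444, σ²_I=9.000.
Largest is σ²_I = 9.000.

I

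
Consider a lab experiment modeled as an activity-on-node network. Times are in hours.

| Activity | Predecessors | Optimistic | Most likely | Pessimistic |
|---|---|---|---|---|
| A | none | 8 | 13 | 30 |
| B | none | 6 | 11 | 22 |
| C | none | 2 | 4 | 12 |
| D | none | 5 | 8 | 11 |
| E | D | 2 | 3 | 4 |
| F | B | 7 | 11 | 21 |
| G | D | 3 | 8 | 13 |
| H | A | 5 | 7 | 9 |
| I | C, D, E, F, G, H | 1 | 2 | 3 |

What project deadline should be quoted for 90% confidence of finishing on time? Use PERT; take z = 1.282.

te_A = (8 + 4·13 + 30)/6 = 90/6 = 15; σ²_A = ((30−8)/6)² = 13.444
te_B = (6 + 4·11 + 22)/6 = 72/6 = 12; σ²_B = ((22−6)/6)² = 7.111
te_C = (2 + 4·4 + 12)/6 = 30/6 = 5; σ²_C = ((12−2)/6)² = 2.778
te_D = (5 + 4·8 + 11)/6 = 48/6 = 8; σ²_D = ((11−5)/6)² = 1.000
te_E = (2 + 4·3 + 4)/6 = 18/6 = 3; σ²_E = ((4−2)/6)² = 0.111
te_F = (7 + 4·11 + 21)/6 = 72/6 = 12; σ²_F = ((21−7)/6)² = 5.444
te_G = (3 + 4·8 + 13)/6 = 48/6 = 8; σ²_G = ((13−3)/6)² = 2.778
te_H = (5 + 4·7 + 9)/6 = 42/6 = 7; σ²_H = ((9−5)/6)² = 0.444
te_I = (1 + 4·2 + 3)/6 = 12/6 = 2; σ²_I = ((3−1)/6)² = 0.111

Forward pass:
ES_A = 0; EF_A = 15
ES_B = 0; EF_B = 12
ES_C = 0; EF_C = 5
ES_D = 0; EF_D = 8
ES_E = 8; EF_E = 8+3 = 11
ES_F = 12; EF_F = 12+12 = 24
ES_G = 8; EF_G = 8+8 = 16
ES_H = 15; EF_H = 15+7 = 22
ES_I = max(EF_C=5, EF_D=8, EF_E=11, EF_F=24, EF_G=16, EF_H=22) = 24; EF_I = 24+2 = 26
Expected project duration μ = 26 hours. Critical path: B → F → I.

Variance along critical path = 7.111 + 5.444 + 0.111 = 12.667; σ = 3.559 hours.
D = μ + z·σ = 26 + 1.282·3.559 = 30.6 hours

30.6 hours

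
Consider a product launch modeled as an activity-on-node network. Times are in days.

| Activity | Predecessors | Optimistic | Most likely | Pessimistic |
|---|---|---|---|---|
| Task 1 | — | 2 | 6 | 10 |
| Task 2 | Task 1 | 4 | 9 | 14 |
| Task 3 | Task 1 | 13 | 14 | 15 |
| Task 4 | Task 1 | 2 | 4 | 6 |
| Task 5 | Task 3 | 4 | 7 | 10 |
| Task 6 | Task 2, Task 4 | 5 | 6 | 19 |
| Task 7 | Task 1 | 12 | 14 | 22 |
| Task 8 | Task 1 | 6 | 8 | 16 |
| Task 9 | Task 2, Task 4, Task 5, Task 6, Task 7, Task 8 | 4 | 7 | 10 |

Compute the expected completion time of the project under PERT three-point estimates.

34 days

te_Task 1 = (2 + 4·6 + 10)/6 = 36/6 = 6
te_Task 2 = (4 + 4·9 + 14)/6 = 54/6 = 9
te_Task 3 = (13 + 4·14 + 15)/6 = 84/6 = 14
te_Task 4 = (2 + 4·4 + 6)/6 = 24/6 = 4
te_Task 5 = (4 + 4·7 + 10)/6 = 42/6 = 7
te_Task 6 = (5 + 4·6 + 19)/6 = 48/6 = 8
te_Task 7 = (12 + 4·14 + 22)/6 = 90/6 = 15
te_Task 8 = (6 + 4·8 + 16)/6 = 54/6 = 9
te_Task 9 = (4 + 4·7 + 10)/6 = 42/6 = 7

Forward pass:
ES_Task 1 = 0; EF_Task 1 = 6
ES_Task 2 = 6; EF_Task 2 = 6+9 = 15
ES_Task 3 = 6; EF_Task 3 = 6+14 = 20
ES_Task 4 = 6; EF_Task 4 = 6+4 = 10
ES_Task 5 = 20; EF_Task 5 = 20+7 = 27
ES_Task 6 = max(EF_Task 2=15, EF_Task 4=10) = 15; EF_Task 6 = 15+8 = 23
ES_Task 7 = 6; EF_Task 7 = 6+15 = 21
ES_Task 8 = 6; EF_Task 8 = 6+9 = 15
ES_Task 9 = max(EF_Task 2=15, EF_Task 4=10, EF_Task 5=27, EF_Task 6=23, EF_Task 7=21, EF_Task 8=15) = 27; EF_Task 9 = 27+7 = 34
Expected project duration μ = 34 days. Critical path: Task 1 → Task 3 → Task 5 → Task 9.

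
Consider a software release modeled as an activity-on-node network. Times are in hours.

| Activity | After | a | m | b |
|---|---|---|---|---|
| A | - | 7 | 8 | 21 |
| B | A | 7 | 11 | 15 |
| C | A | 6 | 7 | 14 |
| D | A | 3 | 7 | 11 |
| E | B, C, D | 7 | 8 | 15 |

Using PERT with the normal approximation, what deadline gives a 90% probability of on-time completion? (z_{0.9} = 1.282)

33.8 hours

te_A = (7 + 4·8 + 21)/6 = 60/6 = 10; σ²_A = ((21−7)/6)² = 5.444
te_B = (7 + 4·11 + 15)/6 = 66/6 = 11; σ²_B = ((15−7)/6)² = 1.778
te_C = (6 + 4·7 + 14)/6 = 48/6 = 8; σ²_C = ((14−6)/6)² = 1.778
te_D = (3 + 4·7 + 11)/6 = 42/6 = 7; σ²_D = ((11−3)/6)² = 1.778
te_E = (7 + 4·8 + 15)/6 = 54/6 = 9; σ²_E = ((15−7)/6)² = 1.778

Forward pass:
ES_A = 0; EF_A = 10
ES_B = 10; EF_B = 10+11 = 21
ES_C = 10; EF_C = 10+8 = 18
ES_D = 10; EF_D = 10+7 = 17
ES_E = max(EF_B=21, EF_C=18, EF_D=17) = 21; EF_E = 21+9 = 30
Expected project duration μ = 30 hours. Critical path: A → B → E.

Variance along critical path = 5.444 + 1.778 + 1.778 = 9.000; σ = 3.000 hours.
D = μ + z·σ = 30 + 1.282·3.000 = 33.8 hours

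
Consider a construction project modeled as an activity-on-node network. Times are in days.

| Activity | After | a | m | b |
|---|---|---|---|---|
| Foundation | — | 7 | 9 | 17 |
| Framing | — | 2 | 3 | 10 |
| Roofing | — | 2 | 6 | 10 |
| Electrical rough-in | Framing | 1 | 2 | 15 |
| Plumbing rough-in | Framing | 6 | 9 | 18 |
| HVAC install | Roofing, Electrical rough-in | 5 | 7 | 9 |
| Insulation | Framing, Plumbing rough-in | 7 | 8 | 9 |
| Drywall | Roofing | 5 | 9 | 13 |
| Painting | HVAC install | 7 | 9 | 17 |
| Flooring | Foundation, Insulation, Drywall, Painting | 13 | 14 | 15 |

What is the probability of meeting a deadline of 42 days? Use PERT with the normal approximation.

0.822

te_Foundation = (7 + 4·9 + 17)/6 = 60/6 = 10; σ²_Foundation = ((17−7)/6)² = 2.778
te_Framing = (2 + 4·3 + 10)/6 = 24/6 = 4; σ²_Framing = ((10−2)/6)² = 1.778
te_Roofing = (2 + 4·6 + 10)/6 = 36/6 = 6; σ²_Roofing = ((10−2)/6)² = 1.778
te_Electrical rough-in = (1 + 4·2 + 15)/6 = 24/6 = 4; σ²_Electrical rough-in = ((15−1)/6)² = 5.444
te_Plumbing rough-in = (6 + 4·9 + 18)/6 = 60/6 = 10; σ²_Plumbing rough-in = ((18−6)/6)² = 4.000
te_HVAC install = (5 + 4·7 + 9)/6 = 42/6 = 7; σ²_HVAC install = ((9−5)/6)² = 0.444
te_Insulation = (7 + 4·8 + 9)/6 = 48/6 = 8; σ²_Insulation = ((9−7)/6)² = 0.111
te_Drywall = (5 + 4·9 + 13)/6 = 54/6 = 9; σ²_Drywall = ((13−5)/6)² = 1.778
te_Painting = (7 + 4·9 + 17)/6 = 60/6 = 10; σ²_Painting = ((17−7)/6)² = 2.778
te_Flooring = (13 + 4·14 + 15)/6 = 84/6 = 14; σ²_Flooring = ((15−13)/6)² = 0.111

Forward pass:
ES_Foundation = 0; EF_Foundation = 10
ES_Framing = 0; EF_Framing = 4
ES_Roofing = 0; EF_Roofing = 6
ES_Electrical rough-in = 4; EF_Electrical rough-in = 4+4 = 8
ES_Plumbing rough-in = 4; EF_Plumbing rough-in = 4+10 = 14
ES_HVAC install = max(EF_Roofing=6, EF_Electrical rough-in=8) = 8; EF_HVAC install = 8+7 = 15
ES_Insulation = max(EF_Framing=4, EF_Plumbing rough-in=14) = 14; EF_Insulation = 14+8 = 22
ES_Drywall = 6; EF_Drywall = 6+9 = 15
ES_Painting = 15; EF_Painting = 15+10 = 25
ES_Flooring = max(EF_Foundation=10, EF_Insulation=22, EF_Drywall=15, EF_Painting=25) = 25; EF_Flooring = 25+14 = 39
Expected project duration μ = 39 days. Critical path: Framing → Electrical rough-in → HVAC install → Painting → Flooring.

Variance along critical path = 1.778 + 5.444 + 0.444 + 2.778 + 0.111 = 10.556; σ = √10.556 = 3.249 days.
Z = (42 − 39) / 3.249 = 0.923
P(T ≤ 42) = Φ(0.923) ≈ 0.822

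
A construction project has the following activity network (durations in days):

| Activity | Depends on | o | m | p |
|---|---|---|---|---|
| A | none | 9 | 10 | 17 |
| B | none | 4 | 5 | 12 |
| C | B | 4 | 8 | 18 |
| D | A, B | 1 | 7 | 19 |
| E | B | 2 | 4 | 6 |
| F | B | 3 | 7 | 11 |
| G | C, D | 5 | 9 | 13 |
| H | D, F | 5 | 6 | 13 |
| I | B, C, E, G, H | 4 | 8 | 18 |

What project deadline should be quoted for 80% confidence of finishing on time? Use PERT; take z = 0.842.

te_A = (9 + 4·10 + 17)/6 = 66/6 = 11; σ²_A = ((17−9)/6)² = 1.778
te_B = (4 + 4·5 + 12)/6 = 36/6 = 6; σ²_B = ((12−4)/6)² = 1.778
te_C = (4 + 4·8 + 18)/6 = 54/6 = 9; σ²_C = ((18−4)/6)² = 5.444
te_D = (1 + 4·7 + 19)/6 = 48/6 = 8; σ²_D = ((19−1)/6)² = 9.000
te_E = (2 + 4·4 + 6)/6 = 24/6 = 4; σ²_E = ((6−2)/6)² = 0.444
te_F = (3 + 4·7 + 11)/6 = 42/6 = 7; σ²_F = ((11−3)/6)² = 1.778
te_G = (5 + 4·9 + 13)/6 = 54/6 = 9; σ²_G = ((13−5)/6)² = 1.778
te_H = (5 + 4·6 + 13)/6 = 42/6 = 7; σ²_H = ((13−5)/6)² = 1.778
te_I = (4 + 4·8 + 18)/6 = 54/6 = 9; σ²_I = ((18−4)/6)² = 5.444

Forward pass:
ES_A = 0; EF_A = 11
ES_B = 0; EF_B = 6
ES_C = 6; EF_C = 6+9 = 15
ES_D = max(EF_A=11, EF_B=6) = 11; EF_D = 11+8 = 19
ES_E = 6; EF_E = 6+4 = 10
ES_F = 6; EF_F = 6+7 = 13
ES_G = max(EF_C=15, EF_D=19) = 19; EF_G = 19+9 = 28
ES_H = max(EF_D=19, EF_F=13) = 19; EF_H = 19+7 = 26
ES_I = max(EF_B=6, EF_C=15, EF_E=10, EF_G=28, EF_H=26) = 28; EF_I = 28+9 = 37
Expected project duration μ = 37 days. Critical path: A → D → G → I.

Variance along critical path = 1.778 + 9.000 + 1.778 + 5.444 = 18.000; σ = 4.243 days.
D = μ + z·σ = 37 + 0.842·4.243 = 40.6 days

40.6 days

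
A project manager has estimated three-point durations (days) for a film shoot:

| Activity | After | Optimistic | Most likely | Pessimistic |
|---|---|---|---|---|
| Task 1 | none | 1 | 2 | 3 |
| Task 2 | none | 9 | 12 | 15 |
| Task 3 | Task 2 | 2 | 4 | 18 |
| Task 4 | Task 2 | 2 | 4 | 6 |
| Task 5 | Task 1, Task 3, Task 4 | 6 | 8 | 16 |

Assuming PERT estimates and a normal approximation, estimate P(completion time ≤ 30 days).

0.818

te_Task 1 = (1 + 4·2 + 3)/6 = 12/6 = 2; σ²_Task 1 = ((3−1)/6)² = 0.111
te_Task 2 = (9 + 4·12 + 15)/6 = 72/6 = 12; σ²_Task 2 = ((15−9)/6)² = 1.000
te_Task 3 = (2 + 4·4 + 18)/6 = 36/6 = 6; σ²_Task 3 = ((18−2)/6)² = 7.111
te_Task 4 = (2 + 4·4 + 6)/6 = 24/6 = 4; σ²_Task 4 = ((6−2)/6)² = 0.444
te_Task 5 = (6 + 4·8 + 16)/6 = 54/6 = 9; σ²_Task 5 = ((16−6)/6)² = 2.778

Forward pass:
ES_Task 1 = 0; EF_Task 1 = 2
ES_Task 2 = 0; EF_Task 2 = 12
ES_Task 3 = 12; EF_Task 3 = 12+6 = 18
ES_Task 4 = 12; EF_Task 4 = 12+4 = 16
ES_Task 5 = max(EF_Task 1=2, EF_Task 3=18, EF_Task 4=16) = 18; EF_Task 5 = 18+9 = 27
Expected project duration μ = 27 days. Critical path: Task 2 → Task 3 → Task 5.

Variance along critical path = 1.000 + 7.111 + 2.778 = 10.889; σ = √10.889 = 3.300 days.
Z = (30 − 27) / 3.300 = 0.909
P(T ≤ 30) = Φ(0.909) ≈ 0.818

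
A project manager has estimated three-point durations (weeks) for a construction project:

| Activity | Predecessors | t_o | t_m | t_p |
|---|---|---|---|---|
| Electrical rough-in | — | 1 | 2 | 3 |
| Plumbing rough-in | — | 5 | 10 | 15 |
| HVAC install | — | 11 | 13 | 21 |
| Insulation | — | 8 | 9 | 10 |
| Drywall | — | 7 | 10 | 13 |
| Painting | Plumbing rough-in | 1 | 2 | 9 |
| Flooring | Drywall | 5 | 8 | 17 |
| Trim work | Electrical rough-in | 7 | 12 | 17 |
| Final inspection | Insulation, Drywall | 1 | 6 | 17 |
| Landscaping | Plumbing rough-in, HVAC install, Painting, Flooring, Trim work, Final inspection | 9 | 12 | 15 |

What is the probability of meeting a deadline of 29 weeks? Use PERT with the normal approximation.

te_Electrical rough-in = (1 + 4·2 + 3)/6 = 12/6 = 2; σ²_Electrical rough-in = ((3−1)/6)² = 0.111
te_Plumbing rough-in = (5 + 4·10 + 15)/6 = 60/6 = 10; σ²_Plumbing rough-in = ((15−5)/6)² = 2.778
te_HVAC install = (11 + 4·13 + 21)/6 = 84/6 = 14; σ²_HVAC install = ((21−11)/6)² = 2.778
te_Insulation = (8 + 4·9 + 10)/6 = 54/6 = 9; σ²_Insulation = ((10−8)/6)² = 0.111
te_Drywall = (7 + 4·10 + 13)/6 = 60/6 = 10; σ²_Drywall = ((13−7)/6)² = 1.000
te_Painting = (1 + 4·2 + 9)/6 = 18/6 = 3; σ²_Painting = ((9−1)/6)² = 1.778
te_Flooring = (5 + 4·8 + 17)/6 = 54/6 = 9; σ²_Flooring = ((17−5)/6)² = 4.000
te_Trim work = (7 + 4·12 + 17)/6 = 72/6 = 12; σ²_Trim work = ((17−7)/6)² = 2.778
te_Final inspection = (1 + 4·6 + 17)/6 = 42/6 = 7; σ²_Final inspection = ((17−1)/6)² = 7.111
te_Landscaping = (9 + 4·12 + 15)/6 = 72/6 = 12; σ²_Landscaping = ((15−9)/6)² = 1.000

Forward pass:
ES_Electrical rough-in = 0; EF_Electrical rough-in = 2
ES_Plumbing rough-in = 0; EF_Plumbing rough-in = 10
ES_HVAC install = 0; EF_HVAC install = 14
ES_Insulation = 0; EF_Insulation = 9
ES_Drywall = 0; EF_Drywall = 10
ES_Painting = 10; EF_Painting = 10+3 = 13
ES_Flooring = 10; EF_Flooring = 10+9 = 19
ES_Trim work = 2; EF_Trim work = 2+12 = 14
ES_Final inspection = max(EF_Insulation=9, EF_Drywall=10) = 10; EF_Final inspection = 10+7 = 17
ES_Landscaping = max(EF_Plumbing rough-in=10, EF_HVAC install=14, EF_Painting=13, EF_Flooring=19, EF_Trim work=14, EF_Final inspection=17) = 19; EF_Landscaping = 19+12 = 31
Expected project duration μ = 31 weeks. Critical path: Drywall → Flooring → Landscaping.

Variance along critical path = 1.000 + 4.000 + 1.000 = 6.000; σ = √6.000 = 2.449 weeks.
Z = (29 − 31) / 2.449 = -0.816
P(T ≤ 29) = Φ(-0.816) ≈ 0.207

0.207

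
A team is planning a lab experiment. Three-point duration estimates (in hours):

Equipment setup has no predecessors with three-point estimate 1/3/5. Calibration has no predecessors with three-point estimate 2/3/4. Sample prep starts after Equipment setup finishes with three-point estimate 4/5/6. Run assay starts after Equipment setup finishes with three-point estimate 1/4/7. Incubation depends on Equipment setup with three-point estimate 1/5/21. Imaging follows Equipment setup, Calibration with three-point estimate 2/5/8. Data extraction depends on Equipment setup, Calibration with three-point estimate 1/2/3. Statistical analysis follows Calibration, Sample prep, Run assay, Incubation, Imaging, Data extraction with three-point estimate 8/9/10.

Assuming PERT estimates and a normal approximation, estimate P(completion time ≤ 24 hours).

0.928

te_Equipment setup = (1 + 4·3 + 5)/6 = 18/6 = 3; σ²_Equipment setup = ((5−1)/6)² = 0.444
te_Calibration = (2 + 4·3 + 4)/6 = 18/6 = 3; σ²_Calibration = ((4−2)/6)² = 0.111
te_Sample prep = (4 + 4·5 + 6)/6 = 30/6 = 5; σ²_Sample prep = ((6−4)/6)² = 0.111
te_Run assay = (1 + 4·4 + 7)/6 = 24/6 = 4; σ²_Run assay = ((7−1)/6)² = 1.000
te_Incubation = (1 + 4·5 + 21)/6 = 42/6 = 7; σ²_Incubation = ((21−1)/6)² = 11.111
te_Imaging = (2 + 4·5 + 8)/6 = 30/6 = 5; σ²_Imaging = ((8−2)/6)² = 1.000
te_Data extraction = (1 + 4·2 + 3)/6 = 12/6 = 2; σ²_Data extraction = ((3−1)/6)² = 0.111
te_Statistical analysis = (8 + 4·9 + 10)/6 = 54/6 = 9; σ²_Statistical analysis = ((10−8)/6)² = 0.111

Forward pass:
ES_Equipment setup = 0; EF_Equipment setup = 3
ES_Calibration = 0; EF_Calibration = 3
ES_Sample prep = 3; EF_Sample prep = 3+5 = 8
ES_Run assay = 3; EF_Run assay = 3+4 = 7
ES_Incubation = 3; EF_Incubation = 3+7 = 10
ES_Imaging = max(EF_Equipment setup=3, EF_Calibration=3) = 3; EF_Imaging = 3+5 = 8
ES_Data extraction = max(EF_Equipment setup=3, EF_Calibration=3) = 3; EF_Data extraction = 3+2 = 5
ES_Statistical analysis = max(EF_Calibration=3, EF_Sample prep=8, EF_Run assay=7, EF_Incubation=10, EF_Imaging=8, EF_Data extraction=5) = 10; EF_Statistical analysis = 10+9 = 19
Expected project duration μ = 19 hours. Critical path: Equipment setup → Incubation → Statistical analysis.

Variance along critical path = 0.444 + 11.111 + 0.111 = 11.667; σ = √11.667 = 3.416 hours.
Z = (24 − 19) / 3.416 = 1.464
P(T ≤ 24) = Φ(1.464) ≈ 0.928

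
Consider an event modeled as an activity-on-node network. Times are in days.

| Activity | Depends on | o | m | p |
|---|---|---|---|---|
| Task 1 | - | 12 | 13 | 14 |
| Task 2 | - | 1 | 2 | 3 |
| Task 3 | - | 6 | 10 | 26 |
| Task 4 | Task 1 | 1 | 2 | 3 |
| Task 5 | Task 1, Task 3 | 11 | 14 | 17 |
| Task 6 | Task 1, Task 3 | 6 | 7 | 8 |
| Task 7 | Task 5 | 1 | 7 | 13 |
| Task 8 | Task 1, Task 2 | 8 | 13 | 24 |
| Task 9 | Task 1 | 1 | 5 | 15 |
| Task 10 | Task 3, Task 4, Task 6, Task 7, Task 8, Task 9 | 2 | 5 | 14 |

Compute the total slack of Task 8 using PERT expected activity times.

7 days

te_Task 1 = (12 + 4·13 + 14)/6 = 78/6 = 13
te_Task 2 = (1 + 4·2 + 3)/6 = 12/6 = 2
te_Task 3 = (6 + 4·10 + 26)/6 = 72/6 = 12
te_Task 4 = (1 + 4·2 + 3)/6 = 12/6 = 2
te_Task 5 = (11 + 4·14 + 17)/6 = 84/6 = 14
te_Task 6 = (6 + 4·7 + 8)/6 = 42/6 = 7
te_Task 7 = (1 + 4·7 + 13)/6 = 42/6 = 7
te_Task 8 = (8 + 4·13 + 24)/6 = 84/6 = 14
te_Task 9 = (1 + 4·5 + 15)/6 = 36/6 = 6
te_Task 10 = (2 + 4·5 + 14)/6 = 36/6 = 6

Forward pass:
ES_Task 1 = 0; EF_Task 1 = 13
ES_Task 2 = 0; EF_Task 2 = 2
ES_Task 3 = 0; EF_Task 3 = 12
ES_Task 4 = 13; EF_Task 4 = 13+2 = 15
ES_Task 5 = max(EF_Task 1=13, EF_Task 3=12) = 13; EF_Task 5 = 13+14 = 27
ES_Task 6 = max(EF_Task 1=13, EF_Task 3=12) = 13; EF_Task 6 = 13+7 = 20
ES_Task 7 = 27; EF_Task 7 = 27+7 = 34
ES_Task 8 = max(EF_Task 1=13, EF_Task 2=2) = 13; EF_Task 8 = 13+14 = 27
ES_Task 9 = 13; EF_Task 9 = 13+6 = 19
ES_Task 10 = max(EF_Task 3=12, EF_Task 4=15, EF_Task 6=20, EF_Task 7=34, EF_Task 8=27, EF_Task 9=19) = 34; EF_Task 10 = 34+6 = 40
Expected project duration μ = 40 days. Critical path: Task 1 → Task 5 → Task 7 → Task 10.

Backward pass:
LF_Task 10 = 40; LS_Task 10 = 40−6 = 34
LF_Task 9 = LS_Task 10 = 34; LS_Task 9 = 34−6 = 28
LF_Task 8 = LS_Task 10 = 34; LS_Task 8 = 34−14 = 20
LF_Task 7 = LS_Task 10 = 34; LS_Task 7 = 34−7 = 27
LF_Task 6 = LS_Task 10 = 34; LS_Task 6 = 34−7 = 27
LF_Task 5 = LS_Task 7 = 27; LS_Task 5 = 27−14 = 13
LF_Task 4 = LS_Task 10 = 34; LS_Task 4 = 34−2 = 32
LF_Task 3 = min(LS_Task 5=13, LS_Task 6=27, LS_Task 10=34) = 13; LS_Task 3 = 13−12 = 1
LF_Task 2 = LS_Task 8 = 20; LS_Task 2 = 20−2 = 18
LF_Task 1 = min(LS_Task 4=32, LS_Task 5=13, LS_Task 6=27, LS_Task 8=20, LS_Task 9=28) = 13; LS_Task 1 = 13−13 = 0
Slack_Task 8 = LS_Task 8 − ES_Task 8 = 20 − 13 = 7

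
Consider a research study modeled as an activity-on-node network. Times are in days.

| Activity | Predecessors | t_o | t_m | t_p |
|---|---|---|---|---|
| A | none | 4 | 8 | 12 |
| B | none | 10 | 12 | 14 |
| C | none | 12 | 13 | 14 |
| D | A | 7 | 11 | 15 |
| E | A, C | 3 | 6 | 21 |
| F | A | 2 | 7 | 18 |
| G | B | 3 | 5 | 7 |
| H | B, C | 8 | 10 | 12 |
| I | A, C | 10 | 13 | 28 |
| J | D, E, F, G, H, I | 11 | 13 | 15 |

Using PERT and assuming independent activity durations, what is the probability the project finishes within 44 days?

te_A = (4 + 4·8 + 12)/6 = 48/6 = 8; σ²_A = ((12−4)/6)² = 1.778
te_B = (10 + 4·12 + 14)/6 = 72/6 = 12; σ²_B = ((14−10)/6)² = 0.444
te_C = (12 + 4·13 + 14)/6 = 78/6 = 13; σ²_C = ((14−12)/6)² = 0.111
te_D = (7 + 4·11 + 15)/6 = 66/6 = 11; σ²_D = ((15−7)/6)² = 1.778
te_E = (3 + 4·6 + 21)/6 = 48/6 = 8; σ²_E = ((21−3)/6)² = 9.000
te_F = (2 + 4·7 + 18)/6 = 48/6 = 8; σ²_F = ((18−2)/6)² = 7.111
te_G = (3 + 4·5 + 7)/6 = 30/6 = 5; σ²_G = ((7−3)/6)² = 0.444
te_H = (8 + 4·10 + 12)/6 = 60/6 = 10; σ²_H = ((12−8)/6)² = 0.444
te_I = (10 + 4·13 + 28)/6 = 90/6 = 15; σ²_I = ((28−10)/6)² = 9.000
te_J = (11 + 4·13 + 15)/6 = 78/6 = 13; σ²_J = ((15−11)/6)² = 0.444

Forward pass:
ES_A = 0; EF_A = 8
ES_B = 0; EF_B = 12
ES_C = 0; EF_C = 13
ES_D = 8; EF_D = 8+11 = 19
ES_E = max(EF_A=8, EF_C=13) = 13; EF_E = 13+8 = 21
ES_F = 8; EF_F = 8+8 = 16
ES_G = 12; EF_G = 12+5 = 17
ES_H = max(EF_B=12, EF_C=13) = 13; EF_H = 13+10 = 23
ES_I = max(EF_A=8, EF_C=13) = 13; EF_I = 13+15 = 28
ES_J = max(EF_D=19, EF_E=21, EF_F=16, EF_G=17, EF_H=23, EF_I=28) = 28; EF_J = 28+13 = 41
Expected project duration μ = 41 days. Critical path: C → I → J.

Variance along critical path = 0.111 + 9.000 + 0.444 = 9.556; σ = √9.556 = 3.091 days.
Z = (44 − 41) / 3.091 = 0.970
P(T ≤ 44) = Φ(0.970) ≈ 0.834

0.834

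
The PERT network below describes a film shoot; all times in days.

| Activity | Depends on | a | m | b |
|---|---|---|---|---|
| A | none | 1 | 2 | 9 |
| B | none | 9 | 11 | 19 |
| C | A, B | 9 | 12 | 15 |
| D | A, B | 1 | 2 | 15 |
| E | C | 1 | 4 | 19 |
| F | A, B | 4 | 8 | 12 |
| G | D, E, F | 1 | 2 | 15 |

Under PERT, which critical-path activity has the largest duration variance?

te_A = (1 + 4·2 + 9)/6 = 18/6 = 3; σ²_A = ((9−1)/6)² = 1.778
te_B = (9 + 4·11 + 19)/6 = 72/6 = 12; σ²_B = ((19−9)/6)² = 2.778
te_C = (9 + 4·12 + 15)/6 = 72/6 = 12; σ²_C = ((15−9)/6)² = 1.000
te_D = (1 + 4·2 + 15)/6 = 24/6 = 4; σ²_D = ((15−1)/6)² = 5.444
te_E = (1 + 4·4 + 19)/6 = 36/6 = 6; σ²_E = ((19−1)/6)² = 9.000
te_F = (4 + 4·8 + 12)/6 = 48/6 = 8; σ²_F = ((12−4)/6)² = 1.778
te_G = (1 + 4·2 + 15)/6 = 24/6 = 4; σ²_G = ((15−1)/6)² = 5.444

Forward pass:
ES_A = 0; EF_A = 3
ES_B = 0; EF_B = 12
ES_C = max(EF_A=3, EF_B=12) = 12; EF_C = 12+12 = 24
ES_D = max(EF_A=3, EF_B=12) = 12; EF_D = 12+4 = 16
ES_E = 24; EF_E = 24+6 = 30
ES_F = max(EF_A=3, EF_B=12) = 12; EF_F = 12+8 = 20
ES_G = max(EF_D=16, EF_E=30, EF_F=20) = 30; EF_G = 30+4 = 34
Expected project duration μ = 34 days. Critical path: B → C → E → G.

Variances on critical path: σ²_B=2.778, σ²_C=1.000, σ²_E=9.000, σ²_G=5.444.
Largest is σ²_E = 9.000.

E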